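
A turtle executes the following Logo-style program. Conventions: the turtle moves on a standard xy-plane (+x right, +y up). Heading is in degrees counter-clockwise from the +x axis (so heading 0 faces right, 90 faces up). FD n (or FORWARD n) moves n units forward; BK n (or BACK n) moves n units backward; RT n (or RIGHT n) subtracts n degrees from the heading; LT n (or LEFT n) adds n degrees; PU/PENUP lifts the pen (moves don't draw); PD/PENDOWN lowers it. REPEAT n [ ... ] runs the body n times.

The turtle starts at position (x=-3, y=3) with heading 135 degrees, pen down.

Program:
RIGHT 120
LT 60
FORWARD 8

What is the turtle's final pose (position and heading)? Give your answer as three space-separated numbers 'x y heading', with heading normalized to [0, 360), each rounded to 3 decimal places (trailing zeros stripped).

Executing turtle program step by step:
Start: pos=(-3,3), heading=135, pen down
RT 120: heading 135 -> 15
LT 60: heading 15 -> 75
FD 8: (-3,3) -> (-0.929,10.727) [heading=75, draw]
Final: pos=(-0.929,10.727), heading=75, 1 segment(s) drawn

Answer: -0.929 10.727 75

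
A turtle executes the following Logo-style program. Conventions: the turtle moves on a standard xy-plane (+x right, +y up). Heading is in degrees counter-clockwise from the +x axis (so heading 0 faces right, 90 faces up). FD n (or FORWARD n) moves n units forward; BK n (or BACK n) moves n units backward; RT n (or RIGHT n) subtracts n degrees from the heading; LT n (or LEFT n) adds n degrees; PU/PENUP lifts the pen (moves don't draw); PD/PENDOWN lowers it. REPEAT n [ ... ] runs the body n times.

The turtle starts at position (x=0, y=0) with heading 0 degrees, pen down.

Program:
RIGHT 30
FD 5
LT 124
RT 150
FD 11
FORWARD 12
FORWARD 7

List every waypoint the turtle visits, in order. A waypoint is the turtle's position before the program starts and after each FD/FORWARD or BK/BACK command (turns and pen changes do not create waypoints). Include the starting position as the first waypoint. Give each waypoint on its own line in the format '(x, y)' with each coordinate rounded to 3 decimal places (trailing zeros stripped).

Executing turtle program step by step:
Start: pos=(0,0), heading=0, pen down
RT 30: heading 0 -> 330
FD 5: (0,0) -> (4.33,-2.5) [heading=330, draw]
LT 124: heading 330 -> 94
RT 150: heading 94 -> 304
FD 11: (4.33,-2.5) -> (10.481,-11.619) [heading=304, draw]
FD 12: (10.481,-11.619) -> (17.192,-21.568) [heading=304, draw]
FD 7: (17.192,-21.568) -> (21.106,-27.371) [heading=304, draw]
Final: pos=(21.106,-27.371), heading=304, 4 segment(s) drawn
Waypoints (5 total):
(0, 0)
(4.33, -2.5)
(10.481, -11.619)
(17.192, -21.568)
(21.106, -27.371)

Answer: (0, 0)
(4.33, -2.5)
(10.481, -11.619)
(17.192, -21.568)
(21.106, -27.371)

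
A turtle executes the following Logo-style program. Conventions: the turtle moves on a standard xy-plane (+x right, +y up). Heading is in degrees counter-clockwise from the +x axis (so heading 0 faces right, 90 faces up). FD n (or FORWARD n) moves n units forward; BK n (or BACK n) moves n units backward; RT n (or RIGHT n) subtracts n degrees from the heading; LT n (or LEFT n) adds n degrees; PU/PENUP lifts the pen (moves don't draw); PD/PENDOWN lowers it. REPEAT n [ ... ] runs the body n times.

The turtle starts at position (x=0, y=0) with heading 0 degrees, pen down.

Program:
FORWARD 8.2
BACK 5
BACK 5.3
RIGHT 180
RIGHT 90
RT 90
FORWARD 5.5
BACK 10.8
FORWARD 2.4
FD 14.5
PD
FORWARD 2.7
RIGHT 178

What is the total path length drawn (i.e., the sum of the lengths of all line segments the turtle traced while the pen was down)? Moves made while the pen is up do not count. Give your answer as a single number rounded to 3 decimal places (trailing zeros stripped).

Executing turtle program step by step:
Start: pos=(0,0), heading=0, pen down
FD 8.2: (0,0) -> (8.2,0) [heading=0, draw]
BK 5: (8.2,0) -> (3.2,0) [heading=0, draw]
BK 5.3: (3.2,0) -> (-2.1,0) [heading=0, draw]
RT 180: heading 0 -> 180
RT 90: heading 180 -> 90
RT 90: heading 90 -> 0
FD 5.5: (-2.1,0) -> (3.4,0) [heading=0, draw]
BK 10.8: (3.4,0) -> (-7.4,0) [heading=0, draw]
FD 2.4: (-7.4,0) -> (-5,0) [heading=0, draw]
FD 14.5: (-5,0) -> (9.5,0) [heading=0, draw]
PD: pen down
FD 2.7: (9.5,0) -> (12.2,0) [heading=0, draw]
RT 178: heading 0 -> 182
Final: pos=(12.2,0), heading=182, 8 segment(s) drawn

Segment lengths:
  seg 1: (0,0) -> (8.2,0), length = 8.2
  seg 2: (8.2,0) -> (3.2,0), length = 5
  seg 3: (3.2,0) -> (-2.1,0), length = 5.3
  seg 4: (-2.1,0) -> (3.4,0), length = 5.5
  seg 5: (3.4,0) -> (-7.4,0), length = 10.8
  seg 6: (-7.4,0) -> (-5,0), length = 2.4
  seg 7: (-5,0) -> (9.5,0), length = 14.5
  seg 8: (9.5,0) -> (12.2,0), length = 2.7
Total = 54.4

Answer: 54.4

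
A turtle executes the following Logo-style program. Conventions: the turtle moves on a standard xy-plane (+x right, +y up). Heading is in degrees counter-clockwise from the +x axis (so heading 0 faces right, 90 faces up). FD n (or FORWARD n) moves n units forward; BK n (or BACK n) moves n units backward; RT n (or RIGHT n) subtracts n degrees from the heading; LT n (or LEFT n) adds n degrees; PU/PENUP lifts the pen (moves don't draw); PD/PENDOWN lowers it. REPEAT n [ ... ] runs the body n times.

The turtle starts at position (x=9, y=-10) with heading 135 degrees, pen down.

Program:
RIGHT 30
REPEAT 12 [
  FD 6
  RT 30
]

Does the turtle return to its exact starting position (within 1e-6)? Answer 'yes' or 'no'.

Executing turtle program step by step:
Start: pos=(9,-10), heading=135, pen down
RT 30: heading 135 -> 105
REPEAT 12 [
  -- iteration 1/12 --
  FD 6: (9,-10) -> (7.447,-4.204) [heading=105, draw]
  RT 30: heading 105 -> 75
  -- iteration 2/12 --
  FD 6: (7.447,-4.204) -> (9,1.591) [heading=75, draw]
  RT 30: heading 75 -> 45
  -- iteration 3/12 --
  FD 6: (9,1.591) -> (13.243,5.834) [heading=45, draw]
  RT 30: heading 45 -> 15
  -- iteration 4/12 --
  FD 6: (13.243,5.834) -> (19.038,7.387) [heading=15, draw]
  RT 30: heading 15 -> 345
  -- iteration 5/12 --
  FD 6: (19.038,7.387) -> (24.834,5.834) [heading=345, draw]
  RT 30: heading 345 -> 315
  -- iteration 6/12 --
  FD 6: (24.834,5.834) -> (29.076,1.591) [heading=315, draw]
  RT 30: heading 315 -> 285
  -- iteration 7/12 --
  FD 6: (29.076,1.591) -> (30.629,-4.204) [heading=285, draw]
  RT 30: heading 285 -> 255
  -- iteration 8/12 --
  FD 6: (30.629,-4.204) -> (29.076,-10) [heading=255, draw]
  RT 30: heading 255 -> 225
  -- iteration 9/12 --
  FD 6: (29.076,-10) -> (24.834,-14.243) [heading=225, draw]
  RT 30: heading 225 -> 195
  -- iteration 10/12 --
  FD 6: (24.834,-14.243) -> (19.038,-15.796) [heading=195, draw]
  RT 30: heading 195 -> 165
  -- iteration 11/12 --
  FD 6: (19.038,-15.796) -> (13.243,-14.243) [heading=165, draw]
  RT 30: heading 165 -> 135
  -- iteration 12/12 --
  FD 6: (13.243,-14.243) -> (9,-10) [heading=135, draw]
  RT 30: heading 135 -> 105
]
Final: pos=(9,-10), heading=105, 12 segment(s) drawn

Start position: (9, -10)
Final position: (9, -10)
Distance = 0; < 1e-6 -> CLOSED

Answer: yes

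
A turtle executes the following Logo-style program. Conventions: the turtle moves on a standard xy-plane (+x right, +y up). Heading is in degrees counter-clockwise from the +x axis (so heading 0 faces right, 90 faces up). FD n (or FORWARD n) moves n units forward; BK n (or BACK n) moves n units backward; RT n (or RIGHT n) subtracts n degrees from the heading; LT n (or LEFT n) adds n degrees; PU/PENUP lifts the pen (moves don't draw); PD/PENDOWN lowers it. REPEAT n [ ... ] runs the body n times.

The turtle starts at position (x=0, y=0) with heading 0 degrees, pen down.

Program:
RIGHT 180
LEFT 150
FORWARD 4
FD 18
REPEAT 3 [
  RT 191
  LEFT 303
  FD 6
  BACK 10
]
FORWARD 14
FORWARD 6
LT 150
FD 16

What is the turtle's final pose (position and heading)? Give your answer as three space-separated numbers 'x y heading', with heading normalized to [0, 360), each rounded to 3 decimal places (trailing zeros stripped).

Answer: 30.109 -11.025 96

Derivation:
Executing turtle program step by step:
Start: pos=(0,0), heading=0, pen down
RT 180: heading 0 -> 180
LT 150: heading 180 -> 330
FD 4: (0,0) -> (3.464,-2) [heading=330, draw]
FD 18: (3.464,-2) -> (19.053,-11) [heading=330, draw]
REPEAT 3 [
  -- iteration 1/3 --
  RT 191: heading 330 -> 139
  LT 303: heading 139 -> 82
  FD 6: (19.053,-11) -> (19.888,-5.058) [heading=82, draw]
  BK 10: (19.888,-5.058) -> (18.496,-14.961) [heading=82, draw]
  -- iteration 2/3 --
  RT 191: heading 82 -> 251
  LT 303: heading 251 -> 194
  FD 6: (18.496,-14.961) -> (12.674,-16.413) [heading=194, draw]
  BK 10: (12.674,-16.413) -> (22.377,-13.993) [heading=194, draw]
  -- iteration 3/3 --
  RT 191: heading 194 -> 3
  LT 303: heading 3 -> 306
  FD 6: (22.377,-13.993) -> (25.904,-18.847) [heading=306, draw]
  BK 10: (25.904,-18.847) -> (20.026,-10.757) [heading=306, draw]
]
FD 14: (20.026,-10.757) -> (28.255,-22.084) [heading=306, draw]
FD 6: (28.255,-22.084) -> (31.782,-26.938) [heading=306, draw]
LT 150: heading 306 -> 96
FD 16: (31.782,-26.938) -> (30.109,-11.025) [heading=96, draw]
Final: pos=(30.109,-11.025), heading=96, 11 segment(s) drawn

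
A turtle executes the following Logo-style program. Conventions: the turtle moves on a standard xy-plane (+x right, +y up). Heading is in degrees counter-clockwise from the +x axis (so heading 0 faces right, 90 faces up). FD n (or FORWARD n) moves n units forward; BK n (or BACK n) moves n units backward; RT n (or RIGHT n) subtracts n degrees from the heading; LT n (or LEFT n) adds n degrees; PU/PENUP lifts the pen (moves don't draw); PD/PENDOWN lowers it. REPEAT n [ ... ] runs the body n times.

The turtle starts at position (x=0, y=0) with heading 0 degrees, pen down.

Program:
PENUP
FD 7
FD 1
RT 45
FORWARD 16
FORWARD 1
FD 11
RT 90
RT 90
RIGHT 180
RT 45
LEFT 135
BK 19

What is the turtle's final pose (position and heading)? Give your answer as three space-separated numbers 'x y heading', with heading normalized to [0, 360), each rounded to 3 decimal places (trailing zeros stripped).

Answer: 14.364 -33.234 45

Derivation:
Executing turtle program step by step:
Start: pos=(0,0), heading=0, pen down
PU: pen up
FD 7: (0,0) -> (7,0) [heading=0, move]
FD 1: (7,0) -> (8,0) [heading=0, move]
RT 45: heading 0 -> 315
FD 16: (8,0) -> (19.314,-11.314) [heading=315, move]
FD 1: (19.314,-11.314) -> (20.021,-12.021) [heading=315, move]
FD 11: (20.021,-12.021) -> (27.799,-19.799) [heading=315, move]
RT 90: heading 315 -> 225
RT 90: heading 225 -> 135
RT 180: heading 135 -> 315
RT 45: heading 315 -> 270
LT 135: heading 270 -> 45
BK 19: (27.799,-19.799) -> (14.364,-33.234) [heading=45, move]
Final: pos=(14.364,-33.234), heading=45, 0 segment(s) drawn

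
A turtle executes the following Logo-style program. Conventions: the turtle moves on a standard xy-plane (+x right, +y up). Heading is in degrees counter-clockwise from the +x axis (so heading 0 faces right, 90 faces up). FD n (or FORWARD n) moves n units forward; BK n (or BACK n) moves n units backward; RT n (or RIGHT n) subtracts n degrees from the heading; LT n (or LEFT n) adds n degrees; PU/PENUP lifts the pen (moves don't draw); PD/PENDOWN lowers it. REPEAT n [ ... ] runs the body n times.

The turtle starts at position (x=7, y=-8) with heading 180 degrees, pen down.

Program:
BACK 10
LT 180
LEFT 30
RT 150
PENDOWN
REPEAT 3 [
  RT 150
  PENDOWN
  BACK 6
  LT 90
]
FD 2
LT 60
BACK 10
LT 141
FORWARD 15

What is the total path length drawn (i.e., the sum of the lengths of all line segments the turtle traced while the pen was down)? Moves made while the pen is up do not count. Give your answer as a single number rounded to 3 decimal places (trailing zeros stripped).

Answer: 55

Derivation:
Executing turtle program step by step:
Start: pos=(7,-8), heading=180, pen down
BK 10: (7,-8) -> (17,-8) [heading=180, draw]
LT 180: heading 180 -> 0
LT 30: heading 0 -> 30
RT 150: heading 30 -> 240
PD: pen down
REPEAT 3 [
  -- iteration 1/3 --
  RT 150: heading 240 -> 90
  PD: pen down
  BK 6: (17,-8) -> (17,-14) [heading=90, draw]
  LT 90: heading 90 -> 180
  -- iteration 2/3 --
  RT 150: heading 180 -> 30
  PD: pen down
  BK 6: (17,-14) -> (11.804,-17) [heading=30, draw]
  LT 90: heading 30 -> 120
  -- iteration 3/3 --
  RT 150: heading 120 -> 330
  PD: pen down
  BK 6: (11.804,-17) -> (6.608,-14) [heading=330, draw]
  LT 90: heading 330 -> 60
]
FD 2: (6.608,-14) -> (7.608,-12.268) [heading=60, draw]
LT 60: heading 60 -> 120
BK 10: (7.608,-12.268) -> (12.608,-20.928) [heading=120, draw]
LT 141: heading 120 -> 261
FD 15: (12.608,-20.928) -> (10.261,-35.744) [heading=261, draw]
Final: pos=(10.261,-35.744), heading=261, 7 segment(s) drawn

Segment lengths:
  seg 1: (7,-8) -> (17,-8), length = 10
  seg 2: (17,-8) -> (17,-14), length = 6
  seg 3: (17,-14) -> (11.804,-17), length = 6
  seg 4: (11.804,-17) -> (6.608,-14), length = 6
  seg 5: (6.608,-14) -> (7.608,-12.268), length = 2
  seg 6: (7.608,-12.268) -> (12.608,-20.928), length = 10
  seg 7: (12.608,-20.928) -> (10.261,-35.744), length = 15
Total = 55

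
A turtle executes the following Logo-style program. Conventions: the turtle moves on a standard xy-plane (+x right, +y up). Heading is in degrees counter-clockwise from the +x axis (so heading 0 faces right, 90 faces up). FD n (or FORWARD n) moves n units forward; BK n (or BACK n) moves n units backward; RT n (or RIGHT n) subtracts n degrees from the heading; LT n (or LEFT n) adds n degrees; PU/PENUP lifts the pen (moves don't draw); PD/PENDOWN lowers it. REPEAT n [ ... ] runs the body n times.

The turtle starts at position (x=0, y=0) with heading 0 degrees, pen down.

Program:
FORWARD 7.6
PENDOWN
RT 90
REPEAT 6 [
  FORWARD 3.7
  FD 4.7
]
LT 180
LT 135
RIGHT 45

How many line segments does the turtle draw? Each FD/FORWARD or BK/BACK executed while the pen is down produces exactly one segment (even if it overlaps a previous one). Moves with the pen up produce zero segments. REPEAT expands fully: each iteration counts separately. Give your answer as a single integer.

Executing turtle program step by step:
Start: pos=(0,0), heading=0, pen down
FD 7.6: (0,0) -> (7.6,0) [heading=0, draw]
PD: pen down
RT 90: heading 0 -> 270
REPEAT 6 [
  -- iteration 1/6 --
  FD 3.7: (7.6,0) -> (7.6,-3.7) [heading=270, draw]
  FD 4.7: (7.6,-3.7) -> (7.6,-8.4) [heading=270, draw]
  -- iteration 2/6 --
  FD 3.7: (7.6,-8.4) -> (7.6,-12.1) [heading=270, draw]
  FD 4.7: (7.6,-12.1) -> (7.6,-16.8) [heading=270, draw]
  -- iteration 3/6 --
  FD 3.7: (7.6,-16.8) -> (7.6,-20.5) [heading=270, draw]
  FD 4.7: (7.6,-20.5) -> (7.6,-25.2) [heading=270, draw]
  -- iteration 4/6 --
  FD 3.7: (7.6,-25.2) -> (7.6,-28.9) [heading=270, draw]
  FD 4.7: (7.6,-28.9) -> (7.6,-33.6) [heading=270, draw]
  -- iteration 5/6 --
  FD 3.7: (7.6,-33.6) -> (7.6,-37.3) [heading=270, draw]
  FD 4.7: (7.6,-37.3) -> (7.6,-42) [heading=270, draw]
  -- iteration 6/6 --
  FD 3.7: (7.6,-42) -> (7.6,-45.7) [heading=270, draw]
  FD 4.7: (7.6,-45.7) -> (7.6,-50.4) [heading=270, draw]
]
LT 180: heading 270 -> 90
LT 135: heading 90 -> 225
RT 45: heading 225 -> 180
Final: pos=(7.6,-50.4), heading=180, 13 segment(s) drawn
Segments drawn: 13

Answer: 13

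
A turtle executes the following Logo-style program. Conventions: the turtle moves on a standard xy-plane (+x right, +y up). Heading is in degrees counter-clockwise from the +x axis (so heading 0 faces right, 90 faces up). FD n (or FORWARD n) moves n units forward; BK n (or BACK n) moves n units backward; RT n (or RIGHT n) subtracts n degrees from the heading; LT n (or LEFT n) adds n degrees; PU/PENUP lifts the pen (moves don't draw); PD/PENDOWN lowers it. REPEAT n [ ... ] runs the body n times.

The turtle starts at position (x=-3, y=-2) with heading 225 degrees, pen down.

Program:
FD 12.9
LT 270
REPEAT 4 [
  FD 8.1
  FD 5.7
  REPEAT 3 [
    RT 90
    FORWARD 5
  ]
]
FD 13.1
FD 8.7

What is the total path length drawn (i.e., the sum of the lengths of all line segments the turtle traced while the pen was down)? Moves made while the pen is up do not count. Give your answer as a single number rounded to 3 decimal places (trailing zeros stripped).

Executing turtle program step by step:
Start: pos=(-3,-2), heading=225, pen down
FD 12.9: (-3,-2) -> (-12.122,-11.122) [heading=225, draw]
LT 270: heading 225 -> 135
REPEAT 4 [
  -- iteration 1/4 --
  FD 8.1: (-12.122,-11.122) -> (-17.849,-5.394) [heading=135, draw]
  FD 5.7: (-17.849,-5.394) -> (-21.88,-1.364) [heading=135, draw]
  REPEAT 3 [
    -- iteration 1/3 --
    RT 90: heading 135 -> 45
    FD 5: (-21.88,-1.364) -> (-18.344,2.172) [heading=45, draw]
    -- iteration 2/3 --
    RT 90: heading 45 -> 315
    FD 5: (-18.344,2.172) -> (-14.809,-1.364) [heading=315, draw]
    -- iteration 3/3 --
    RT 90: heading 315 -> 225
    FD 5: (-14.809,-1.364) -> (-18.344,-4.899) [heading=225, draw]
  ]
  -- iteration 2/4 --
  FD 8.1: (-18.344,-4.899) -> (-24.072,-10.627) [heading=225, draw]
  FD 5.7: (-24.072,-10.627) -> (-28.102,-14.657) [heading=225, draw]
  REPEAT 3 [
    -- iteration 1/3 --
    RT 90: heading 225 -> 135
    FD 5: (-28.102,-14.657) -> (-31.638,-11.122) [heading=135, draw]
    -- iteration 2/3 --
    RT 90: heading 135 -> 45
    FD 5: (-31.638,-11.122) -> (-28.102,-7.586) [heading=45, draw]
    -- iteration 3/3 --
    RT 90: heading 45 -> 315
    FD 5: (-28.102,-7.586) -> (-24.567,-11.122) [heading=315, draw]
  ]
  -- iteration 3/4 --
  FD 8.1: (-24.567,-11.122) -> (-18.839,-16.849) [heading=315, draw]
  FD 5.7: (-18.839,-16.849) -> (-14.809,-20.88) [heading=315, draw]
  REPEAT 3 [
    -- iteration 1/3 --
    RT 90: heading 315 -> 225
    FD 5: (-14.809,-20.88) -> (-18.344,-24.415) [heading=225, draw]
    -- iteration 2/3 --
    RT 90: heading 225 -> 135
    FD 5: (-18.344,-24.415) -> (-21.88,-20.88) [heading=135, draw]
    -- iteration 3/3 --
    RT 90: heading 135 -> 45
    FD 5: (-21.88,-20.88) -> (-18.344,-17.344) [heading=45, draw]
  ]
  -- iteration 4/4 --
  FD 8.1: (-18.344,-17.344) -> (-12.617,-11.617) [heading=45, draw]
  FD 5.7: (-12.617,-11.617) -> (-8.586,-7.586) [heading=45, draw]
  REPEAT 3 [
    -- iteration 1/3 --
    RT 90: heading 45 -> 315
    FD 5: (-8.586,-7.586) -> (-5.051,-11.122) [heading=315, draw]
    -- iteration 2/3 --
    RT 90: heading 315 -> 225
    FD 5: (-5.051,-11.122) -> (-8.586,-14.657) [heading=225, draw]
    -- iteration 3/3 --
    RT 90: heading 225 -> 135
    FD 5: (-8.586,-14.657) -> (-12.122,-11.122) [heading=135, draw]
  ]
]
FD 13.1: (-12.122,-11.122) -> (-21.385,-1.859) [heading=135, draw]
FD 8.7: (-21.385,-1.859) -> (-27.537,4.293) [heading=135, draw]
Final: pos=(-27.537,4.293), heading=135, 23 segment(s) drawn

Segment lengths:
  seg 1: (-3,-2) -> (-12.122,-11.122), length = 12.9
  seg 2: (-12.122,-11.122) -> (-17.849,-5.394), length = 8.1
  seg 3: (-17.849,-5.394) -> (-21.88,-1.364), length = 5.7
  seg 4: (-21.88,-1.364) -> (-18.344,2.172), length = 5
  seg 5: (-18.344,2.172) -> (-14.809,-1.364), length = 5
  seg 6: (-14.809,-1.364) -> (-18.344,-4.899), length = 5
  seg 7: (-18.344,-4.899) -> (-24.072,-10.627), length = 8.1
  seg 8: (-24.072,-10.627) -> (-28.102,-14.657), length = 5.7
  seg 9: (-28.102,-14.657) -> (-31.638,-11.122), length = 5
  seg 10: (-31.638,-11.122) -> (-28.102,-7.586), length = 5
  seg 11: (-28.102,-7.586) -> (-24.567,-11.122), length = 5
  seg 12: (-24.567,-11.122) -> (-18.839,-16.849), length = 8.1
  seg 13: (-18.839,-16.849) -> (-14.809,-20.88), length = 5.7
  seg 14: (-14.809,-20.88) -> (-18.344,-24.415), length = 5
  seg 15: (-18.344,-24.415) -> (-21.88,-20.88), length = 5
  seg 16: (-21.88,-20.88) -> (-18.344,-17.344), length = 5
  seg 17: (-18.344,-17.344) -> (-12.617,-11.617), length = 8.1
  seg 18: (-12.617,-11.617) -> (-8.586,-7.586), length = 5.7
  seg 19: (-8.586,-7.586) -> (-5.051,-11.122), length = 5
  seg 20: (-5.051,-11.122) -> (-8.586,-14.657), length = 5
  seg 21: (-8.586,-14.657) -> (-12.122,-11.122), length = 5
  seg 22: (-12.122,-11.122) -> (-21.385,-1.859), length = 13.1
  seg 23: (-21.385,-1.859) -> (-27.537,4.293), length = 8.7
Total = 149.9

Answer: 149.9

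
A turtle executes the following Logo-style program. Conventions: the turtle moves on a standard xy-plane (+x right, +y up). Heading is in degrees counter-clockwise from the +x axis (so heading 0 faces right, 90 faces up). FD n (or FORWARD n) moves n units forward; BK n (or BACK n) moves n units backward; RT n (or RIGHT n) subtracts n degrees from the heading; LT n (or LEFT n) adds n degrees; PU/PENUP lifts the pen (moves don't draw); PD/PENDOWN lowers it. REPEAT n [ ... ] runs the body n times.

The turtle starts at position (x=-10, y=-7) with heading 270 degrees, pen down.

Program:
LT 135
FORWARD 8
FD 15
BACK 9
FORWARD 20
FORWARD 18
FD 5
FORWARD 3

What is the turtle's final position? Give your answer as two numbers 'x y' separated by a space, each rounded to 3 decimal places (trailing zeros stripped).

Executing turtle program step by step:
Start: pos=(-10,-7), heading=270, pen down
LT 135: heading 270 -> 45
FD 8: (-10,-7) -> (-4.343,-1.343) [heading=45, draw]
FD 15: (-4.343,-1.343) -> (6.263,9.263) [heading=45, draw]
BK 9: (6.263,9.263) -> (-0.101,2.899) [heading=45, draw]
FD 20: (-0.101,2.899) -> (14.042,17.042) [heading=45, draw]
FD 18: (14.042,17.042) -> (26.77,29.77) [heading=45, draw]
FD 5: (26.77,29.77) -> (30.305,33.305) [heading=45, draw]
FD 3: (30.305,33.305) -> (32.426,35.426) [heading=45, draw]
Final: pos=(32.426,35.426), heading=45, 7 segment(s) drawn

Answer: 32.426 35.426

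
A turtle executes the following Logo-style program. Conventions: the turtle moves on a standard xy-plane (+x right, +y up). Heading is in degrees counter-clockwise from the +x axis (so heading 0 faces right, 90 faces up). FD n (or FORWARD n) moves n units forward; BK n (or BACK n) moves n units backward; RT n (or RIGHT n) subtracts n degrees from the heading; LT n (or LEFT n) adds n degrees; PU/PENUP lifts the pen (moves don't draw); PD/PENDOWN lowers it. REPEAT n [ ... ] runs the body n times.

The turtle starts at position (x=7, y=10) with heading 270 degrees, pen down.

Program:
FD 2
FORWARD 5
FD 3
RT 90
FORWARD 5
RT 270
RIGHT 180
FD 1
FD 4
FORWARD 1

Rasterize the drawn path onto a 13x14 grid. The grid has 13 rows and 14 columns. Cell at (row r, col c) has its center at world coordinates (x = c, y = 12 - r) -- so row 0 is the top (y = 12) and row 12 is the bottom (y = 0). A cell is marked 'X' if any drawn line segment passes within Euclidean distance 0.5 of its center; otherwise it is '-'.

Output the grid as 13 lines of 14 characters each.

Segment 0: (7,10) -> (7,8)
Segment 1: (7,8) -> (7,3)
Segment 2: (7,3) -> (7,0)
Segment 3: (7,0) -> (2,0)
Segment 4: (2,0) -> (2,1)
Segment 5: (2,1) -> (2,5)
Segment 6: (2,5) -> (2,6)

Answer: --------------
--------------
-------X------
-------X------
-------X------
-------X------
--X----X------
--X----X------
--X----X------
--X----X------
--X----X------
--X----X------
--XXXXXX------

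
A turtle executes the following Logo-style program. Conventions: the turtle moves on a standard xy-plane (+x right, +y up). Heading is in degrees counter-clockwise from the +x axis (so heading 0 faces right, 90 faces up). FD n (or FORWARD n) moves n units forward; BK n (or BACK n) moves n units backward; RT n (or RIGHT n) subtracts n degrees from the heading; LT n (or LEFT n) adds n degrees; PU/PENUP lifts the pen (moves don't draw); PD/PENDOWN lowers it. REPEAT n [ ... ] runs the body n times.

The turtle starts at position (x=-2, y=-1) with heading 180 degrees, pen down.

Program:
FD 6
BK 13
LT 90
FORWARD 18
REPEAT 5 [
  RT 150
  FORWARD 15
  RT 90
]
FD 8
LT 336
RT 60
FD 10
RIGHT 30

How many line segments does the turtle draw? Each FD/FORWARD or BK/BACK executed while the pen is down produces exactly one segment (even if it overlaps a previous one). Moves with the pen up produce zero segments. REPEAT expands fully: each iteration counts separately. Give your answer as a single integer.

Answer: 10

Derivation:
Executing turtle program step by step:
Start: pos=(-2,-1), heading=180, pen down
FD 6: (-2,-1) -> (-8,-1) [heading=180, draw]
BK 13: (-8,-1) -> (5,-1) [heading=180, draw]
LT 90: heading 180 -> 270
FD 18: (5,-1) -> (5,-19) [heading=270, draw]
REPEAT 5 [
  -- iteration 1/5 --
  RT 150: heading 270 -> 120
  FD 15: (5,-19) -> (-2.5,-6.01) [heading=120, draw]
  RT 90: heading 120 -> 30
  -- iteration 2/5 --
  RT 150: heading 30 -> 240
  FD 15: (-2.5,-6.01) -> (-10,-19) [heading=240, draw]
  RT 90: heading 240 -> 150
  -- iteration 3/5 --
  RT 150: heading 150 -> 0
  FD 15: (-10,-19) -> (5,-19) [heading=0, draw]
  RT 90: heading 0 -> 270
  -- iteration 4/5 --
  RT 150: heading 270 -> 120
  FD 15: (5,-19) -> (-2.5,-6.01) [heading=120, draw]
  RT 90: heading 120 -> 30
  -- iteration 5/5 --
  RT 150: heading 30 -> 240
  FD 15: (-2.5,-6.01) -> (-10,-19) [heading=240, draw]
  RT 90: heading 240 -> 150
]
FD 8: (-10,-19) -> (-16.928,-15) [heading=150, draw]
LT 336: heading 150 -> 126
RT 60: heading 126 -> 66
FD 10: (-16.928,-15) -> (-12.861,-5.865) [heading=66, draw]
RT 30: heading 66 -> 36
Final: pos=(-12.861,-5.865), heading=36, 10 segment(s) drawn
Segments drawn: 10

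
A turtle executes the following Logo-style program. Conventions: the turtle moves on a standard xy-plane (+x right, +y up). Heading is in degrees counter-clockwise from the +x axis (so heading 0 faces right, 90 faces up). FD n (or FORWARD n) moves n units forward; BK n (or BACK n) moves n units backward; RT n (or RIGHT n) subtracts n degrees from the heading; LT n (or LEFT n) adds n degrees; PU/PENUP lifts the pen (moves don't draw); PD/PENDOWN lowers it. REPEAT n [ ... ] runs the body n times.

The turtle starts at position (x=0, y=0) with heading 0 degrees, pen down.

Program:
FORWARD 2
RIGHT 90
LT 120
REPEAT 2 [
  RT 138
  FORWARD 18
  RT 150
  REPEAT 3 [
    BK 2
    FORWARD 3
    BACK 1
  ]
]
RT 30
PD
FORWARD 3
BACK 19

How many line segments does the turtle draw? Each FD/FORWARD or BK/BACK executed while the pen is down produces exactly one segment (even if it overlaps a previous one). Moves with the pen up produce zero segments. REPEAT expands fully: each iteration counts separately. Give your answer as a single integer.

Executing turtle program step by step:
Start: pos=(0,0), heading=0, pen down
FD 2: (0,0) -> (2,0) [heading=0, draw]
RT 90: heading 0 -> 270
LT 120: heading 270 -> 30
REPEAT 2 [
  -- iteration 1/2 --
  RT 138: heading 30 -> 252
  FD 18: (2,0) -> (-3.562,-17.119) [heading=252, draw]
  RT 150: heading 252 -> 102
  REPEAT 3 [
    -- iteration 1/3 --
    BK 2: (-3.562,-17.119) -> (-3.146,-19.075) [heading=102, draw]
    FD 3: (-3.146,-19.075) -> (-3.77,-16.141) [heading=102, draw]
    BK 1: (-3.77,-16.141) -> (-3.562,-17.119) [heading=102, draw]
    -- iteration 2/3 --
    BK 2: (-3.562,-17.119) -> (-3.146,-19.075) [heading=102, draw]
    FD 3: (-3.146,-19.075) -> (-3.77,-16.141) [heading=102, draw]
    BK 1: (-3.77,-16.141) -> (-3.562,-17.119) [heading=102, draw]
    -- iteration 3/3 --
    BK 2: (-3.562,-17.119) -> (-3.146,-19.075) [heading=102, draw]
    FD 3: (-3.146,-19.075) -> (-3.77,-16.141) [heading=102, draw]
    BK 1: (-3.77,-16.141) -> (-3.562,-17.119) [heading=102, draw]
  ]
  -- iteration 2/2 --
  RT 138: heading 102 -> 324
  FD 18: (-3.562,-17.119) -> (11,-27.699) [heading=324, draw]
  RT 150: heading 324 -> 174
  REPEAT 3 [
    -- iteration 1/3 --
    BK 2: (11,-27.699) -> (12.989,-27.908) [heading=174, draw]
    FD 3: (12.989,-27.908) -> (10.005,-27.595) [heading=174, draw]
    BK 1: (10.005,-27.595) -> (11,-27.699) [heading=174, draw]
    -- iteration 2/3 --
    BK 2: (11,-27.699) -> (12.989,-27.908) [heading=174, draw]
    FD 3: (12.989,-27.908) -> (10.005,-27.595) [heading=174, draw]
    BK 1: (10.005,-27.595) -> (11,-27.699) [heading=174, draw]
    -- iteration 3/3 --
    BK 2: (11,-27.699) -> (12.989,-27.908) [heading=174, draw]
    FD 3: (12.989,-27.908) -> (10.005,-27.595) [heading=174, draw]
    BK 1: (10.005,-27.595) -> (11,-27.699) [heading=174, draw]
  ]
]
RT 30: heading 174 -> 144
PD: pen down
FD 3: (11,-27.699) -> (8.573,-25.936) [heading=144, draw]
BK 19: (8.573,-25.936) -> (23.944,-37.104) [heading=144, draw]
Final: pos=(23.944,-37.104), heading=144, 23 segment(s) drawn
Segments drawn: 23

Answer: 23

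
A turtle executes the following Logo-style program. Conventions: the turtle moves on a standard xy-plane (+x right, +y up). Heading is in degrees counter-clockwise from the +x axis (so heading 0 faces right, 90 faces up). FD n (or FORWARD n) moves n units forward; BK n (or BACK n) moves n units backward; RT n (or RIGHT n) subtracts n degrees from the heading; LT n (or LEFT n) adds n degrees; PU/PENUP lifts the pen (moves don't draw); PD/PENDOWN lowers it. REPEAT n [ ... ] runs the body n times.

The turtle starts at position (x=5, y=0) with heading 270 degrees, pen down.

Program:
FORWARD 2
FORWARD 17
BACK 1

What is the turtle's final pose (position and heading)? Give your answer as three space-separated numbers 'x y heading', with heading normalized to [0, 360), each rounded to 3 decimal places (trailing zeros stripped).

Answer: 5 -18 270

Derivation:
Executing turtle program step by step:
Start: pos=(5,0), heading=270, pen down
FD 2: (5,0) -> (5,-2) [heading=270, draw]
FD 17: (5,-2) -> (5,-19) [heading=270, draw]
BK 1: (5,-19) -> (5,-18) [heading=270, draw]
Final: pos=(5,-18), heading=270, 3 segment(s) drawn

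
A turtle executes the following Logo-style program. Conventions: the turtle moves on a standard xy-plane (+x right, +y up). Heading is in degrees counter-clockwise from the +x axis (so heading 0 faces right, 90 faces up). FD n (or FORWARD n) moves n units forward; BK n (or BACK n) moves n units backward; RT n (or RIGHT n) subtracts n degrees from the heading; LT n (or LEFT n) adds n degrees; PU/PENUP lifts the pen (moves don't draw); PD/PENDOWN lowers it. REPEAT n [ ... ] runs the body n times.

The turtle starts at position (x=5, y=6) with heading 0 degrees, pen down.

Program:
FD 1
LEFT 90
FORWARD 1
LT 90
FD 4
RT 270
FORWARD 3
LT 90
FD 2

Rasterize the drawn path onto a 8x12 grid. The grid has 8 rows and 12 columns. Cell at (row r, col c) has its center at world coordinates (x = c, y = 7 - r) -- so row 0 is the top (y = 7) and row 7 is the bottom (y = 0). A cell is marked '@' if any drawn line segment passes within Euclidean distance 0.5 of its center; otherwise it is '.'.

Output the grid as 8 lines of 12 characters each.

Answer: ..@@@@@.....
..@..@@.....
..@.........
..@@@.......
............
............
............
............

Derivation:
Segment 0: (5,6) -> (6,6)
Segment 1: (6,6) -> (6,7)
Segment 2: (6,7) -> (2,7)
Segment 3: (2,7) -> (2,4)
Segment 4: (2,4) -> (4,4)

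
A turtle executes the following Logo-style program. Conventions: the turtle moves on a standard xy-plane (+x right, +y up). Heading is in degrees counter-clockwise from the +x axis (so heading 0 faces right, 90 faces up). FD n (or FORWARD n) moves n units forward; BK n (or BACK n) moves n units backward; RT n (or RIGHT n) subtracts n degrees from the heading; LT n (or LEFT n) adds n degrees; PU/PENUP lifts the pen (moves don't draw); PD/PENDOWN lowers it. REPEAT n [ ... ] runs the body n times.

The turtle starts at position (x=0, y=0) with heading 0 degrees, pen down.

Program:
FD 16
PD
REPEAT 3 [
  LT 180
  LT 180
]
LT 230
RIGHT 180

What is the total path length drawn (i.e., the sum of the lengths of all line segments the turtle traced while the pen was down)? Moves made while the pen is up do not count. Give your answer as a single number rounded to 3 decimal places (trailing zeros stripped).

Executing turtle program step by step:
Start: pos=(0,0), heading=0, pen down
FD 16: (0,0) -> (16,0) [heading=0, draw]
PD: pen down
REPEAT 3 [
  -- iteration 1/3 --
  LT 180: heading 0 -> 180
  LT 180: heading 180 -> 0
  -- iteration 2/3 --
  LT 180: heading 0 -> 180
  LT 180: heading 180 -> 0
  -- iteration 3/3 --
  LT 180: heading 0 -> 180
  LT 180: heading 180 -> 0
]
LT 230: heading 0 -> 230
RT 180: heading 230 -> 50
Final: pos=(16,0), heading=50, 1 segment(s) drawn

Segment lengths:
  seg 1: (0,0) -> (16,0), length = 16
Total = 16

Answer: 16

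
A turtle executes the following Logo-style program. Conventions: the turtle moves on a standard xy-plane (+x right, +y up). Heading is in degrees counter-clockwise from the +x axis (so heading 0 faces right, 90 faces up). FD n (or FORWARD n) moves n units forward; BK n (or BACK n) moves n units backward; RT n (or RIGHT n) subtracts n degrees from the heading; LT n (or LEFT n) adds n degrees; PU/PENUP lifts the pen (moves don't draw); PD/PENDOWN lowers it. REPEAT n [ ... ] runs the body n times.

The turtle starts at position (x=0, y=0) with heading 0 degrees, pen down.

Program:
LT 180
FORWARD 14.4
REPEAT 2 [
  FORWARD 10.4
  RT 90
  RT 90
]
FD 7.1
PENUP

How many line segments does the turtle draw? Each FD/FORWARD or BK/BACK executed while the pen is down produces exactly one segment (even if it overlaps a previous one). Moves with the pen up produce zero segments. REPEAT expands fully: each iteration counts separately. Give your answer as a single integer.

Answer: 4

Derivation:
Executing turtle program step by step:
Start: pos=(0,0), heading=0, pen down
LT 180: heading 0 -> 180
FD 14.4: (0,0) -> (-14.4,0) [heading=180, draw]
REPEAT 2 [
  -- iteration 1/2 --
  FD 10.4: (-14.4,0) -> (-24.8,0) [heading=180, draw]
  RT 90: heading 180 -> 90
  RT 90: heading 90 -> 0
  -- iteration 2/2 --
  FD 10.4: (-24.8,0) -> (-14.4,0) [heading=0, draw]
  RT 90: heading 0 -> 270
  RT 90: heading 270 -> 180
]
FD 7.1: (-14.4,0) -> (-21.5,0) [heading=180, draw]
PU: pen up
Final: pos=(-21.5,0), heading=180, 4 segment(s) drawn
Segments drawn: 4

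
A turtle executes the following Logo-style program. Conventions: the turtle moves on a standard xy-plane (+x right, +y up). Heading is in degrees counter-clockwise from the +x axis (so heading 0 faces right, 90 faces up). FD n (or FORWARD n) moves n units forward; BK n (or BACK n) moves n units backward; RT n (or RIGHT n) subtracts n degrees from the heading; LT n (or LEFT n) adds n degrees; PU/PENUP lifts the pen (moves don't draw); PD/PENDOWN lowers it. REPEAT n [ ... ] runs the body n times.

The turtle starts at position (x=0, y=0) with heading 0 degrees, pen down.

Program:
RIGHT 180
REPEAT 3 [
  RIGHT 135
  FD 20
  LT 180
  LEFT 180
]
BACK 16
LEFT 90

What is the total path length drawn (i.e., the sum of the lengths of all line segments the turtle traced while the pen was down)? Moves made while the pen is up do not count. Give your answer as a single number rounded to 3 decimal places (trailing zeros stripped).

Answer: 76

Derivation:
Executing turtle program step by step:
Start: pos=(0,0), heading=0, pen down
RT 180: heading 0 -> 180
REPEAT 3 [
  -- iteration 1/3 --
  RT 135: heading 180 -> 45
  FD 20: (0,0) -> (14.142,14.142) [heading=45, draw]
  LT 180: heading 45 -> 225
  LT 180: heading 225 -> 45
  -- iteration 2/3 --
  RT 135: heading 45 -> 270
  FD 20: (14.142,14.142) -> (14.142,-5.858) [heading=270, draw]
  LT 180: heading 270 -> 90
  LT 180: heading 90 -> 270
  -- iteration 3/3 --
  RT 135: heading 270 -> 135
  FD 20: (14.142,-5.858) -> (0,8.284) [heading=135, draw]
  LT 180: heading 135 -> 315
  LT 180: heading 315 -> 135
]
BK 16: (0,8.284) -> (11.314,-3.029) [heading=135, draw]
LT 90: heading 135 -> 225
Final: pos=(11.314,-3.029), heading=225, 4 segment(s) drawn

Segment lengths:
  seg 1: (0,0) -> (14.142,14.142), length = 20
  seg 2: (14.142,14.142) -> (14.142,-5.858), length = 20
  seg 3: (14.142,-5.858) -> (0,8.284), length = 20
  seg 4: (0,8.284) -> (11.314,-3.029), length = 16
Total = 76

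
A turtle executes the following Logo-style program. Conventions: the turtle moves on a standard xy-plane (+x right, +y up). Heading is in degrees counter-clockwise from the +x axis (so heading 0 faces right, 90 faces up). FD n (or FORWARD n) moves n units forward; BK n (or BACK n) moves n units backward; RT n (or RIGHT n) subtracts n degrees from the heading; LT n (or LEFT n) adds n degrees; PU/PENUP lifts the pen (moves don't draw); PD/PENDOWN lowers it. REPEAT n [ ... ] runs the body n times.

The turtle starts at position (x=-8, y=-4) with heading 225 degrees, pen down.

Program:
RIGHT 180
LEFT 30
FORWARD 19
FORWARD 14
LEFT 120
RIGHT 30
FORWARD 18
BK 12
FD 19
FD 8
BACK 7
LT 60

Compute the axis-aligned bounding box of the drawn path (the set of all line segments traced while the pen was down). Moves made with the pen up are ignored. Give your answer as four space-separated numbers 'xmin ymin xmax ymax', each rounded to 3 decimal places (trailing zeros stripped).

Executing turtle program step by step:
Start: pos=(-8,-4), heading=225, pen down
RT 180: heading 225 -> 45
LT 30: heading 45 -> 75
FD 19: (-8,-4) -> (-3.082,14.353) [heading=75, draw]
FD 14: (-3.082,14.353) -> (0.541,27.876) [heading=75, draw]
LT 120: heading 75 -> 195
RT 30: heading 195 -> 165
FD 18: (0.541,27.876) -> (-16.846,32.534) [heading=165, draw]
BK 12: (-16.846,32.534) -> (-5.255,29.428) [heading=165, draw]
FD 19: (-5.255,29.428) -> (-23.607,34.346) [heading=165, draw]
FD 8: (-23.607,34.346) -> (-31.335,36.417) [heading=165, draw]
BK 7: (-31.335,36.417) -> (-24.573,34.605) [heading=165, draw]
LT 60: heading 165 -> 225
Final: pos=(-24.573,34.605), heading=225, 7 segment(s) drawn

Segment endpoints: x in {-31.335, -24.573, -23.607, -16.846, -8, -5.255, -3.082, 0.541}, y in {-4, 14.353, 27.876, 29.428, 32.534, 34.346, 34.605, 36.417}
xmin=-31.335, ymin=-4, xmax=0.541, ymax=36.417

Answer: -31.335 -4 0.541 36.417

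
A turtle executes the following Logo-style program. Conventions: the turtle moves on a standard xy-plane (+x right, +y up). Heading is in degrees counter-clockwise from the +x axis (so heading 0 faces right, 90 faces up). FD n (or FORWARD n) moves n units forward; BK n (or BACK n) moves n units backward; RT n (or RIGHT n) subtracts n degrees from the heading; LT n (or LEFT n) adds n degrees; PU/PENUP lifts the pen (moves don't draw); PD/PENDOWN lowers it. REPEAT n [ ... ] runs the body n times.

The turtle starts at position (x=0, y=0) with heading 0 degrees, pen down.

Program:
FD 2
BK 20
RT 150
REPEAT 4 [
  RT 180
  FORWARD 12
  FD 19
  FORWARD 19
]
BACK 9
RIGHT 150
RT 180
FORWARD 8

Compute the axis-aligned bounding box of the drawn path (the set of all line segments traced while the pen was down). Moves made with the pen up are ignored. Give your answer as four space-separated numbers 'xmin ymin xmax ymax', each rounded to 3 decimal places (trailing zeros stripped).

Executing turtle program step by step:
Start: pos=(0,0), heading=0, pen down
FD 2: (0,0) -> (2,0) [heading=0, draw]
BK 20: (2,0) -> (-18,0) [heading=0, draw]
RT 150: heading 0 -> 210
REPEAT 4 [
  -- iteration 1/4 --
  RT 180: heading 210 -> 30
  FD 12: (-18,0) -> (-7.608,6) [heading=30, draw]
  FD 19: (-7.608,6) -> (8.847,15.5) [heading=30, draw]
  FD 19: (8.847,15.5) -> (25.301,25) [heading=30, draw]
  -- iteration 2/4 --
  RT 180: heading 30 -> 210
  FD 12: (25.301,25) -> (14.909,19) [heading=210, draw]
  FD 19: (14.909,19) -> (-1.546,9.5) [heading=210, draw]
  FD 19: (-1.546,9.5) -> (-18,0) [heading=210, draw]
  -- iteration 3/4 --
  RT 180: heading 210 -> 30
  FD 12: (-18,0) -> (-7.608,6) [heading=30, draw]
  FD 19: (-7.608,6) -> (8.847,15.5) [heading=30, draw]
  FD 19: (8.847,15.5) -> (25.301,25) [heading=30, draw]
  -- iteration 4/4 --
  RT 180: heading 30 -> 210
  FD 12: (25.301,25) -> (14.909,19) [heading=210, draw]
  FD 19: (14.909,19) -> (-1.546,9.5) [heading=210, draw]
  FD 19: (-1.546,9.5) -> (-18,0) [heading=210, draw]
]
BK 9: (-18,0) -> (-10.206,4.5) [heading=210, draw]
RT 150: heading 210 -> 60
RT 180: heading 60 -> 240
FD 8: (-10.206,4.5) -> (-14.206,-2.428) [heading=240, draw]
Final: pos=(-14.206,-2.428), heading=240, 16 segment(s) drawn

Segment endpoints: x in {-18, -18, -18, -14.206, -10.206, -7.608, -7.608, -1.546, -1.546, 0, 2, 8.847, 8.847, 14.909, 14.909, 25.301, 25.301}, y in {-2.428, 0, 0, 0, 4.5, 6, 6, 9.5, 15.5, 15.5, 19, 19, 25, 25}
xmin=-18, ymin=-2.428, xmax=25.301, ymax=25

Answer: -18 -2.428 25.301 25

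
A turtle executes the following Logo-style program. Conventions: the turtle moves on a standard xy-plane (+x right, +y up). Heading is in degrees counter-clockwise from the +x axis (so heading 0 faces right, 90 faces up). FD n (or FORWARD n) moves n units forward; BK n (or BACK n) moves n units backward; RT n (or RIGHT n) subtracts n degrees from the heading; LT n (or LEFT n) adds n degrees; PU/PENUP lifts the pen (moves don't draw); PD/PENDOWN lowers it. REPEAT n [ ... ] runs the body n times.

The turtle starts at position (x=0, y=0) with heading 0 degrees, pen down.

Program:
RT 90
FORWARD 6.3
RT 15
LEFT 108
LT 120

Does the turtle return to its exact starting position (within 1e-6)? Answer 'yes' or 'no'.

Answer: no

Derivation:
Executing turtle program step by step:
Start: pos=(0,0), heading=0, pen down
RT 90: heading 0 -> 270
FD 6.3: (0,0) -> (0,-6.3) [heading=270, draw]
RT 15: heading 270 -> 255
LT 108: heading 255 -> 3
LT 120: heading 3 -> 123
Final: pos=(0,-6.3), heading=123, 1 segment(s) drawn

Start position: (0, 0)
Final position: (0, -6.3)
Distance = 6.3; >= 1e-6 -> NOT closed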